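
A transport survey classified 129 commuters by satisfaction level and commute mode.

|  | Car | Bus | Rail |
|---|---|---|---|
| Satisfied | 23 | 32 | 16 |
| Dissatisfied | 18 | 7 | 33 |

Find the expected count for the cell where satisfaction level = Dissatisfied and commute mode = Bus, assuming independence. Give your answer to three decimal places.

17.535

Row total (Dissatisfied) = 58; column total (Bus) = 39; grand total N = 129.
Expected count = (row total × column total) / N = 58 × 39 / 129 = 17.535.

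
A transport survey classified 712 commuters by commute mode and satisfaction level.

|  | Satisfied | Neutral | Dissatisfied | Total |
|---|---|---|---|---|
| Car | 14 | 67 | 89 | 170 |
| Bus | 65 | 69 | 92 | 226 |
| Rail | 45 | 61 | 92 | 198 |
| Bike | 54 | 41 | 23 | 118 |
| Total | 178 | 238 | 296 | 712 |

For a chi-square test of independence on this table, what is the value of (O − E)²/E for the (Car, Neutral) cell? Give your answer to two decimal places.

1.82

Row total (Car) = 170; column total (Neutral) = 238; N = 712.
Expected count E = 170 × 238 / 712 = 56.826.
Contribution = (O − E)²/E = (67 − 56.826)² / 56.826 = 1.82.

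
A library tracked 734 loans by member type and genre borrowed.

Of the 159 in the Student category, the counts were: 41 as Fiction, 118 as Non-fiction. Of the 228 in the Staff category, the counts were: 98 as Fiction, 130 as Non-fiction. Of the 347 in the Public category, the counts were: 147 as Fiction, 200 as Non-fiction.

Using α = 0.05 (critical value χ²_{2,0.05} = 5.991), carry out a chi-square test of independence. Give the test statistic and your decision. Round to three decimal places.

14.844; reject H₀

Row totals: 159, 228, 347. Column totals: 286, 448. Grand total N = 734.
Expected counts (row total × column total / N):
  Student, Fiction: 159×286/734 = 61.9537
  Student, Non-fiction: 159×448/734 = 97.0463
  Staff, Fiction: 228×286/734 = 88.8392
  Staff, Non-fiction: 228×448/734 = 139.1608
  Public, Fiction: 347×286/734 = 135.2071
  Public, Non-fiction: 347×448/734 = 211.7929
Contributions (O − E)²/E:
  (41 − 61.9537)²/61.9537 = 7.0869
  (118 − 97.0463)²/97.0463 = 4.5242
  (98 − 88.8392)²/88.8392 = 0.9446
  (130 − 139.1608)²/139.1608 = 0.6030
  (147 − 135.2071)²/135.2071 = 1.0286
  (200 − 211.7929)²/211.7929 = 0.6566
χ² = 7.0869 + 4.5242 + 0.9446 + 0.6030 + 1.0286 + 0.6566 = 14.844
df = (3−1)(2−1) = 2. Since 14.844 > 5.991, reject the null hypothesis of independence at α = 0.05.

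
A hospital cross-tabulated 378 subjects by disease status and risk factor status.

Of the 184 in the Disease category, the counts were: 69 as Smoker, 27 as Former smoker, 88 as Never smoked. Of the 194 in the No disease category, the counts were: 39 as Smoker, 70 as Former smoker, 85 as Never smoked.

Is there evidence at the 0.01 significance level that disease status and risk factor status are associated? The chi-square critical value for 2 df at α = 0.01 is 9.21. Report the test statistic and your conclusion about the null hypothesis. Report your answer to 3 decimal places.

Row totals: 184, 194. Column totals: 108, 97, 173. Grand total N = 378.
Expected counts (row total × column total / N):
  Disease, Smoker: 184×108/378 = 52.5714
  Disease, Former smoker: 184×97/378 = 47.2169
  Disease, Never smoked: 184×173/378 = 84.2116
  No disease, Smoker: 194×108/378 = 55.4286
  No disease, Former smoker: 194×97/378 = 49.7831
  No disease, Never smoked: 194×173/378 = 88.7884
Contributions (O − E)²/E:
  (69 − 52.5714)²/52.5714 = 5.1339
  (27 − 47.2169)²/47.2169 = 8.6563
  (88 − 84.2116)²/84.2116 = 0.1704
  (39 − 55.4286)²/55.4286 = 4.8693
  (70 − 49.7831)²/49.7831 = 8.2101
  (85 − 88.7884)²/88.7884 = 0.1616
χ² = 5.1339 + 8.6563 + 0.1704 + 4.8693 + 8.2101 + 0.1616 = 27.202
df = (2−1)(3−1) = 2. Since 27.202 > 9.21, reject the null hypothesis of independence at α = 0.01.

27.202; reject H₀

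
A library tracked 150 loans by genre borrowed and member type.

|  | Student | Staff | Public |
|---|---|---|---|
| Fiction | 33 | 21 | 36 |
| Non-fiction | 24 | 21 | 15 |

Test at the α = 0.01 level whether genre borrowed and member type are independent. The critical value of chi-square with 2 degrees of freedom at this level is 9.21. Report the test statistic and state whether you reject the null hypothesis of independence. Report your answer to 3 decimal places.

Row totals: 90, 60. Column totals: 57, 42, 51. Grand total N = 150.
Expected counts (row total × column total / N):
  Fiction, Student: 90×57/150 = 34.2000
  Fiction, Staff: 90×42/150 = 25.2000
  Fiction, Public: 90×51/150 = 30.6000
  Non-fiction, Student: 60×57/150 = 22.8000
  Non-fiction, Staff: 60×42/150 = 16.8000
  Non-fiction, Public: 60×51/150 = 20.4000
Contributions (O − E)²/E:
  (33 − 34.2000)²/34.2000 = 0.0421
  (21 − 25.2000)²/25.2000 = 0.7000
  (36 − 30.6000)²/30.6000 = 0.9529
  (24 − 22.8000)²/22.8000 = 0.0632
  (21 − 16.8000)²/16.8000 = 1.0500
  (15 − 20.4000)²/20.4000 = 1.4294
χ² = 0.0421 + 0.7000 + 0.9529 + 0.0632 + 1.0500 + 1.4294 = 4.238
df = (2−1)(3−1) = 2. Since 4.238 < 9.21, fail to reject the null hypothesis of independence at α = 0.01.

4.238; fail to reject H₀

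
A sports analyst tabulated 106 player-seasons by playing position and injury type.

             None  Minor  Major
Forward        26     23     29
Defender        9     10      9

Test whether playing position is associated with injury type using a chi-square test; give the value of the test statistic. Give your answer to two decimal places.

Row totals: 78, 28. Column totals: 35, 33, 38. Grand total N = 106.
Expected counts (row total × column total / N):
  Forward, None: 78×35/106 = 25.755
  Forward, Minor: 78×33/106 = 24.283
  Forward, Major: 78×38/106 = 27.962
  Defender, None: 28×35/106 = 9.245
  Defender, Minor: 28×33/106 = 8.717
  Defender, Major: 28×38/106 = 10.038
Contributions (O − E)²/E:
  (26 − 25.755)²/25.755 = 0.0023
  (23 − 24.283)²/24.283 = 0.0678
  (29 − 27.962)²/27.962 = 0.0385
  (9 − 9.245)²/9.245 = 0.0065
  (10 − 8.717)²/8.717 = 0.1888
  (9 − 10.038)²/10.038 = 0.1073
χ² = 0.0023 + 0.0678 + 0.0385 + 0.0065 + 0.1888 + 0.1073 = 0.41

0.41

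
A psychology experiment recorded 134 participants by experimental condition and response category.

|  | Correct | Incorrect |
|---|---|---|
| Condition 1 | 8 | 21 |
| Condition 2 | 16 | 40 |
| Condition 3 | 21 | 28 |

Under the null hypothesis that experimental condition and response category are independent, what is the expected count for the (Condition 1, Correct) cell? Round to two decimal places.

9.74

Row total (Condition 1) = 29; column total (Correct) = 45; grand total N = 134.
Expected count = (row total × column total) / N = 29 × 45 / 134 = 9.74.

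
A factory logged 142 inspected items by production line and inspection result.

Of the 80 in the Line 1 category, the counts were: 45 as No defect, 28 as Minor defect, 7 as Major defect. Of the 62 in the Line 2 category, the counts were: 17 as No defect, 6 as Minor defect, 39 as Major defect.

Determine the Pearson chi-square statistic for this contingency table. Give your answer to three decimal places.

Row totals: 80, 62. Column totals: 62, 34, 46. Grand total N = 142.
Expected counts (row total × column total / N):
  Line 1, No defect: 80×62/142 = 34.9296
  Line 1, Minor defect: 80×34/142 = 19.1549
  Line 1, Major defect: 80×46/142 = 25.9155
  Line 2, No defect: 62×62/142 = 27.0704
  Line 2, Minor defect: 62×34/142 = 14.8451
  Line 2, Major defect: 62×46/142 = 20.0845
Contributions (O − E)²/E:
  (45 − 34.9296)²/34.9296 = 2.9034
  (28 − 19.1549)²/19.1549 = 4.0844
  (7 − 25.9155)²/25.9155 = 13.8063
  (17 − 27.0704)²/27.0704 = 3.7463
  (6 − 14.8451)²/14.8451 = 5.2701
  (39 − 20.0845)²/20.0845 = 17.8145
χ² = 2.9034 + 4.0844 + 13.8063 + 3.7463 + 5.2701 + 17.8145 = 47.625

47.625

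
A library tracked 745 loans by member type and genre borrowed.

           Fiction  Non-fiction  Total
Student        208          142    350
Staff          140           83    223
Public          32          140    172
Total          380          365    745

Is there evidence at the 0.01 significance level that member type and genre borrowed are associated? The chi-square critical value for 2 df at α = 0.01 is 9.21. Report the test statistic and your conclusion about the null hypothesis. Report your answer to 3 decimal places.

94.565; reject H₀

Grand total N = 745.
Expected counts (row total × column total / N):
  Student, Fiction: 350×380/745 = 178.52349
  Student, Non-fiction: 350×365/745 = 171.47651
  Staff, Fiction: 223×380/745 = 113.74497
  Staff, Non-fiction: 223×365/745 = 109.25503
  Public, Fiction: 172×380/745 = 87.73154
  Public, Non-fiction: 172×365/745 = 84.26846
Contributions (O − E)²/E:
  (208 − 178.52349)²/178.52349 = 4.8669
  (142 − 171.47651)²/171.47651 = 5.0670
  (140 − 113.74497)²/113.74497 = 6.0603
  (83 − 109.25503)²/109.25503 = 6.3093
  (32 − 87.73154)²/87.73154 = 35.4035
  (140 − 84.26846)²/84.26846 = 36.8584
χ² = 4.8669 + 5.0670 + 6.0603 + 6.3093 + 35.4035 + 36.8584 = 94.565
df = (3−1)(2−1) = 2. Since 94.565 > 9.21, reject the null hypothesis of independence at α = 0.01.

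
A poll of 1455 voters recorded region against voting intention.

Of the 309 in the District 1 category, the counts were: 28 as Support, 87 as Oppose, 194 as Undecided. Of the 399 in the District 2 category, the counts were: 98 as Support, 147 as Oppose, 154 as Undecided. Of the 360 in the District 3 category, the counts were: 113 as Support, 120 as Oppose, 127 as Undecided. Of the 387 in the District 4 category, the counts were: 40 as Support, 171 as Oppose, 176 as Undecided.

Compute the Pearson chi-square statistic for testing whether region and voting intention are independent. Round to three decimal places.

Row totals: 309, 399, 360, 387. Column totals: 279, 525, 651. Grand total N = 1455.
Expected counts (row total × column total / N):
  District 1, Support: 309×279/1455 = 59.2515
  District 1, Oppose: 309×525/1455 = 111.4948
  District 1, Undecided: 309×651/1455 = 138.2536
  District 2, Support: 399×279/1455 = 76.5093
  District 2, Oppose: 399×525/1455 = 143.9691
  District 2, Undecided: 399×651/1455 = 178.5216
  District 3, Support: 360×279/1455 = 69.0309
  District 3, Oppose: 360×525/1455 = 129.8969
  District 3, Undecided: 360×651/1455 = 161.0722
  District 4, Support: 387×279/1455 = 74.2082
  District 4, Oppose: 387×525/1455 = 139.6392
  District 4, Undecided: 387×651/1455 = 173.1526
Contributions (O − E)²/E:
  (28 − 59.2515)²/59.2515 = 16.4832
  (87 − 111.4948)²/111.4948 = 5.3814
  (194 − 138.2536)²/138.2536 = 22.4780
  (98 − 76.5093)²/76.5093 = 6.0365
  (147 − 143.9691)²/143.9691 = 0.0638
  (154 − 178.5216)²/178.5216 = 3.3683
  (113 − 69.0309)²/69.0309 = 28.0060
  (120 − 129.8969)²/129.8969 = 0.7540
  (127 − 161.0722)²/161.0722 = 7.2074
  (40 − 74.2082)²/74.2082 = 15.7692
  (171 − 139.6392)²/139.6392 = 7.0431
  (176 − 173.1526)²/173.1526 = 0.0468
χ² = 16.4832 + 5.3814 + 22.4780 + 6.0365 + 0.0638 + 3.3683 + 28.0060 + 0.7540 + 7.2074 + 15.7692 + 7.0431 + 0.0468 = 112.638

112.638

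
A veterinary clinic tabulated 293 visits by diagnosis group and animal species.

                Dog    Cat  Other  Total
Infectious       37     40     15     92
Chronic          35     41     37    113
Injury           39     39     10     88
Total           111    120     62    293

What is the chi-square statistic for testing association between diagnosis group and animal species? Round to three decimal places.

Grand total N = 293.
Expected counts (row total × column total / N):
  Infectious, Dog: 92×111/293 = 34.8532
  Infectious, Cat: 92×120/293 = 37.6792
  Infectious, Other: 92×62/293 = 19.4676
  Chronic, Dog: 113×111/293 = 42.8089
  Chronic, Cat: 113×120/293 = 46.2799
  Chronic, Other: 113×62/293 = 23.9113
  Injury, Dog: 88×111/293 = 33.3379
  Injury, Cat: 88×120/293 = 36.0410
  Injury, Other: 88×62/293 = 18.6212
Contributions (O − E)²/E:
  (37 − 34.8532)²/34.8532 = 0.1322
  (40 − 37.6792)²/37.6792 = 0.1429
  (15 − 19.4676)²/19.4676 = 1.0253
  (35 − 42.8089)²/42.8089 = 1.4244
  (41 − 46.2799)²/46.2799 = 0.6024
  (37 − 23.9113)²/23.9113 = 7.1646
  (39 − 33.3379)²/33.3379 = 0.9616
  (39 − 36.0410)²/36.0410 = 0.2429
  (10 − 18.6212)²/18.6212 = 3.9914
χ² = 0.1322 + 0.1429 + 1.0253 + 1.4244 + 0.6024 + 7.1646 + 0.9616 + 0.2429 + 3.9914 = 15.688

15.688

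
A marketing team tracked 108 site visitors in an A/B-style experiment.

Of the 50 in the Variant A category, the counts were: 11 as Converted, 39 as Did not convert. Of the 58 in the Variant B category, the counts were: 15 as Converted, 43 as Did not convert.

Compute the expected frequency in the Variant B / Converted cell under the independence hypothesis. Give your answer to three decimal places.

13.963

Row total (Variant B) = 58; column total (Converted) = 26; grand total N = 108.
Expected count = (row total × column total) / N = 58 × 26 / 108 = 13.963.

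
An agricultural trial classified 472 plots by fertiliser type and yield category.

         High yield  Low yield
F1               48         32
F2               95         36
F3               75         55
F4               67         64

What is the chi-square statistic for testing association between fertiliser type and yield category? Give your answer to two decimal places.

13.14

Row totals: 80, 131, 130, 131. Column totals: 285, 187. Grand total N = 472.
Expected counts (row total × column total / N):
  F1, High yield: 80×285/472 = 48.305
  F1, Low yield: 80×187/472 = 31.695
  F2, High yield: 131×285/472 = 79.100
  F2, Low yield: 131×187/472 = 51.900
  F3, High yield: 130×285/472 = 78.496
  F3, Low yield: 130×187/472 = 51.504
  F4, High yield: 131×285/472 = 79.100
  F4, Low yield: 131×187/472 = 51.900
Contributions (O − E)²/E:
  (48 − 48.305)²/48.305 = 0.0019
  (32 − 31.695)²/31.695 = 0.0029
  (95 − 79.100)²/79.100 = 3.1961
  (36 − 51.900)²/51.900 = 4.8711
  (75 − 78.496)²/78.496 = 0.1557
  (55 − 51.504)²/51.504 = 0.2373
  (67 − 79.100)²/79.100 = 1.8509
  (64 − 51.900)²/51.900 = 2.8210
χ² = 0.0019 + 0.0029 + 3.1961 + 4.8711 + 0.1557 + 0.2373 + 1.8509 + 2.8210 = 13.14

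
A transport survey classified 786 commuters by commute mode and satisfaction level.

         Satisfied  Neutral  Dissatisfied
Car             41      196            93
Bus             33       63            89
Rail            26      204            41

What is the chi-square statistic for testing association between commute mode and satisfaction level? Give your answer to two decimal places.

79.81

Row totals: 330, 185, 271. Column totals: 100, 463, 223. Grand total N = 786.
Expected counts (row total × column total / N):
  Car, Satisfied: 330×100/786 = 41.985
  Car, Neutral: 330×463/786 = 194.389
  Car, Dissatisfied: 330×223/786 = 93.626
  Bus, Satisfied: 185×100/786 = 23.537
  Bus, Neutral: 185×463/786 = 108.976
  Bus, Dissatisfied: 185×223/786 = 52.487
  Rail, Satisfied: 271×100/786 = 34.478
  Rail, Neutral: 271×463/786 = 159.635
  Rail, Dissatisfied: 271×223/786 = 76.887
Contributions (O − E)²/E:
  (41 − 41.985)²/41.985 = 0.0231
  (196 − 194.389)²/194.389 = 0.0134
  (93 − 93.626)²/93.626 = 0.0042
  (33 − 23.537)²/23.537 = 3.8046
  (63 − 108.976)²/108.976 = 19.3969
  (89 − 52.487)²/52.487 = 25.4006
  (26 − 34.478)²/34.478 = 2.0847
  (204 − 159.635)²/159.635 = 12.3297
  (41 − 76.887)²/76.887 = 16.7503
χ² = 0.0231 + 0.0134 + 0.0042 + 3.8046 + 19.3969 + 25.4006 + 2.0847 + 12.3297 + 16.7503 = 79.81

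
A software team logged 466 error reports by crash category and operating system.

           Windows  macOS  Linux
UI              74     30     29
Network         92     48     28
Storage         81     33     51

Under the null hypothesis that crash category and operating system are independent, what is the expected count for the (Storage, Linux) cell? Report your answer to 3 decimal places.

Row total (Storage) = 165; column total (Linux) = 108; grand total N = 466.
Expected count = (row total × column total) / N = 165 × 108 / 466 = 38.240.

38.240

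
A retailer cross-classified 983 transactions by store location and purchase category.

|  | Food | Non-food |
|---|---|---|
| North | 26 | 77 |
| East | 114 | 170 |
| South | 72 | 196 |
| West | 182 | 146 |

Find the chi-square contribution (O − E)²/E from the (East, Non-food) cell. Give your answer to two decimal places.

Row total (East) = 284; column total (Non-food) = 589; N = 983.
Expected count E = 284 × 589 / 983 = 170.1689.
Contribution = (O − E)²/E = (170 − 170.1689)² / 170.1689 = 0.00.

0.00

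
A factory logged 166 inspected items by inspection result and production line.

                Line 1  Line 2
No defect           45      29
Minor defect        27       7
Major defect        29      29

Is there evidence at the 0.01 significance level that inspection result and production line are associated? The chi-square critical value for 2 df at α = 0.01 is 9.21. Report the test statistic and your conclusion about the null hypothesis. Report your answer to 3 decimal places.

7.783; fail to reject H₀

Row totals: 74, 34, 58. Column totals: 101, 65. Grand total N = 166.
Expected counts (row total × column total / N):
  No defect, Line 1: 74×101/166 = 45.0241
  No defect, Line 2: 74×65/166 = 28.9759
  Minor defect, Line 1: 34×101/166 = 20.6867
  Minor defect, Line 2: 34×65/166 = 13.3133
  Major defect, Line 1: 58×101/166 = 35.2892
  Major defect, Line 2: 58×65/166 = 22.7108
Contributions (O − E)²/E:
  (45 − 45.0241)²/45.0241 = 0.0000
  (29 − 28.9759)²/28.9759 = 0.0000
  (27 − 20.6867)²/20.6867 = 1.9267
  (7 − 13.3133)²/13.3133 = 2.9938
  (29 − 35.2892)²/35.2892 = 1.1209
  (29 − 22.7108)²/22.7108 = 1.7416
χ² = 0.0000 + 0.0000 + 1.9267 + 2.9938 + 1.1209 + 1.7416 = 7.783
df = (3−1)(2−1) = 2. Since 7.783 < 9.21, fail to reject the null hypothesis of independence at α = 0.01.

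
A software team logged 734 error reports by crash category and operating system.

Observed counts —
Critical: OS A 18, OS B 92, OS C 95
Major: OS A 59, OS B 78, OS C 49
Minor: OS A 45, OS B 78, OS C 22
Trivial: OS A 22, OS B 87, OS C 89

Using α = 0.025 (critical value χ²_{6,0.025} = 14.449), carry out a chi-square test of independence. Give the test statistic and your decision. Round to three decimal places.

Row totals: 205, 186, 145, 198. Column totals: 144, 335, 255. Grand total N = 734.
Expected counts (row total × column total / N):
  Critical, OS A: 205×144/734 = 40.2180
  Critical, OS B: 205×335/734 = 93.5627
  Critical, OS C: 205×255/734 = 71.2193
  Major, OS A: 186×144/734 = 36.4905
  Major, OS B: 186×335/734 = 84.8910
  Major, OS C: 186×255/734 = 64.6185
  Minor, OS A: 145×144/734 = 28.4469
  Minor, OS B: 145×335/734 = 66.1785
  Minor, OS C: 145×255/734 = 50.3747
  Trivial, OS A: 198×144/734 = 38.8447
  Trivial, OS B: 198×335/734 = 90.3678
  Trivial, OS C: 198×255/734 = 68.7875
Contributions (O − E)²/E:
  (18 − 40.2180)²/40.2180 = 12.2741
  (92 − 93.5627)²/93.5627 = 0.0261
  (95 − 71.2193)²/71.2193 = 7.9406
  (59 − 36.4905)²/36.4905 = 13.8852
  (78 − 84.8910)²/84.8910 = 0.5594
  (49 − 64.6185)²/64.6185 = 3.7750
  (45 − 28.4469)²/28.4469 = 9.6322
  (78 − 66.1785)²/66.1785 = 2.1117
  (22 − 50.3747)²/50.3747 = 15.9827
  (22 − 38.8447)²/38.8447 = 7.3046
  (87 − 90.3678)²/90.3678 = 0.1255
  (89 − 68.7875)²/68.7875 = 5.9392
χ² = 12.2741 + 0.0261 + 7.9406 + 13.8852 + 0.5594 + 3.7750 + 9.6322 + 2.1117 + 15.9827 + 7.3046 + 0.1255 + 5.9392 = 79.556
df = (4−1)(3−1) = 6. Since 79.556 > 14.449, reject the null hypothesis of independence at α = 0.025.

79.556; reject H₀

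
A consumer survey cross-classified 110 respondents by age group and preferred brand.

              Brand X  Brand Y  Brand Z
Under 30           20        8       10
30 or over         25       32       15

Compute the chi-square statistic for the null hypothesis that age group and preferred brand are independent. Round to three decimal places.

6.022

Row totals: 38, 72. Column totals: 45, 40, 25. Grand total N = 110.
Expected counts (row total × column total / N):
  Under 30, Brand X: 38×45/110 = 15.5455
  Under 30, Brand Y: 38×40/110 = 13.8182
  Under 30, Brand Z: 38×25/110 = 8.6364
  30 or over, Brand X: 72×45/110 = 29.4545
  30 or over, Brand Y: 72×40/110 = 26.1818
  30 or over, Brand Z: 72×25/110 = 16.3636
Contributions (O − E)²/E:
  (20 − 15.5455)²/15.5455 = 1.2764
  (8 − 13.8182)²/13.8182 = 2.4498
  (10 − 8.6364)²/8.6364 = 0.2153
  (25 − 29.4545)²/29.4545 = 0.6737
  (32 − 26.1818)²/26.1818 = 1.2929
  (15 − 16.3636)²/16.3636 = 0.1136
χ² = 1.2764 + 2.4498 + 0.2153 + 0.6737 + 1.2929 + 0.1136 = 6.022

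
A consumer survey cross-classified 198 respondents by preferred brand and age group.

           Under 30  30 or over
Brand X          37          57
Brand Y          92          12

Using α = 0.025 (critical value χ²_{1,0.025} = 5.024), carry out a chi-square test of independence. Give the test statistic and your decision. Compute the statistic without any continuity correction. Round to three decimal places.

52.426; reject H₀

Row totals: 94, 104. Column totals: 129, 69. Grand total N = 198.
Expected counts (row total × column total / N):
  Brand X, Under 30: 94×129/198 = 61.2424
  Brand X, 30 or over: 94×69/198 = 32.7576
  Brand Y, Under 30: 104×129/198 = 67.7576
  Brand Y, 30 or over: 104×69/198 = 36.2424
Contributions (O − E)²/E:
  (37 − 61.2424)²/61.2424 = 9.5962
  (57 − 32.7576)²/32.7576 = 17.9407
  (92 − 67.7576)²/67.7576 = 8.6735
  (12 − 36.2424)²/36.2424 = 16.2156
χ² = 9.5962 + 17.9407 + 8.6735 + 16.2156 = 52.426
df = (2−1)(2−1) = 1. Since 52.426 > 5.024, reject the null hypothesis of independence at α = 0.025.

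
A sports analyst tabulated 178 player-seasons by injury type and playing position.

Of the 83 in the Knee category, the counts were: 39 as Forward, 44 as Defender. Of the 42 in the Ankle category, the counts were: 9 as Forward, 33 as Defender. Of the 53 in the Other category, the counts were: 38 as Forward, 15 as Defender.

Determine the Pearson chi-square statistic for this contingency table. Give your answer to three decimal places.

23.821

Row totals: 83, 42, 53. Column totals: 86, 92. Grand total N = 178.
Expected counts (row total × column total / N):
  Knee, Forward: 83×86/178 = 40.10112
  Knee, Defender: 83×92/178 = 42.89888
  Ankle, Forward: 42×86/178 = 20.29213
  Ankle, Defender: 42×92/178 = 21.70787
  Other, Forward: 53×86/178 = 25.60674
  Other, Defender: 53×92/178 = 27.39326
Contributions (O − E)²/E:
  (39 − 40.10112)²/40.10112 = 0.0302
  (44 − 42.89888)²/42.89888 = 0.0283
  (9 − 20.29213)²/20.29213 = 6.2838
  (33 − 21.70787)²/21.70787 = 5.8740
  (38 − 25.60674)²/25.60674 = 5.9981
  (15 − 27.39326)²/27.39326 = 5.6070
χ² = 0.0302 + 0.0283 + 6.2838 + 5.8740 + 5.9981 + 5.6070 = 23.821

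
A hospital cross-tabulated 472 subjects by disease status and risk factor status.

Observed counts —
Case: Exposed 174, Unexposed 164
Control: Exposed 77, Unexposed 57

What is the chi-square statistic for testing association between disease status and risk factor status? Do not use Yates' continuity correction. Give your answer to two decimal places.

Row totals: 338, 134. Column totals: 251, 221. Grand total N = 472.
Expected counts (row total × column total / N):
  Case, Exposed: 338×251/472 = 179.742
  Case, Unexposed: 338×221/472 = 158.258
  Control, Exposed: 134×251/472 = 71.258
  Control, Unexposed: 134×221/472 = 62.742
Contributions (O − E)²/E:
  (174 − 179.742)²/179.742 = 0.1834
  (164 − 158.258)²/158.258 = 0.2083
  (77 − 71.258)²/71.258 = 0.4627
  (57 − 62.742)²/62.742 = 0.5255
χ² = 0.1834 + 0.2083 + 0.4627 + 0.5255 = 1.38

1.38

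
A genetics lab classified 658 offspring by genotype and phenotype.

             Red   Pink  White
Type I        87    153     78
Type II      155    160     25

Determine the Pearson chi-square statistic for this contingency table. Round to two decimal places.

Row totals: 318, 340. Column totals: 242, 313, 103. Grand total N = 658.
Expected counts (row total × column total / N):
  Type I, Red: 318×242/658 = 116.954
  Type I, Pink: 318×313/658 = 151.267
  Type I, White: 318×103/658 = 49.778
  Type II, Red: 340×242/658 = 125.046
  Type II, Pink: 340×313/658 = 161.733
  Type II, White: 340×103/658 = 53.222
Contributions (O − E)²/E:
  (87 − 116.954)²/116.954 = 7.6718
  (153 − 151.267)²/151.267 = 0.0199
  (78 − 49.778)²/49.778 = 16.0007
  (155 − 125.046)²/125.046 = 7.1753
  (160 − 161.733)²/161.733 = 0.0186
  (25 − 53.222)²/53.222 = 14.9653
χ² = 7.6718 + 0.0199 + 16.0007 + 7.1753 + 0.0186 + 14.9653 = 45.85

45.85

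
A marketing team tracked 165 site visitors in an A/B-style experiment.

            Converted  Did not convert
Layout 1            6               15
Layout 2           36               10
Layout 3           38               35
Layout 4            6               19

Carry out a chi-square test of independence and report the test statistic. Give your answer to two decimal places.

Row totals: 21, 46, 73, 25. Column totals: 86, 79. Grand total N = 165.
Expected counts (row total × column total / N):
  Layout 1, Converted: 21×86/165 = 10.945
  Layout 1, Did not convert: 21×79/165 = 10.055
  Layout 2, Converted: 46×86/165 = 23.976
  Layout 2, Did not convert: 46×79/165 = 22.024
  Layout 3, Converted: 73×86/165 = 38.048
  Layout 3, Did not convert: 73×79/165 = 34.952
  Layout 4, Converted: 25×86/165 = 13.030
  Layout 4, Did not convert: 25×79/165 = 11.970
Contributions (O − E)²/E:
  (6 − 10.945)²/10.945 = 2.2342
  (15 − 10.055)²/10.055 = 2.4319
  (36 − 23.976)²/23.976 = 6.0301
  (10 − 22.024)²/22.024 = 6.5645
  (38 − 38.048)²/38.048 = 0.0001
  (35 − 34.952)²/34.952 = 0.0001
  (6 − 13.030)²/13.030 = 3.7929
  (19 − 11.970)²/11.970 = 4.1287
χ² = 2.2342 + 2.4319 + 6.0301 + 6.5645 + 0.0001 + 0.0001 + 3.7929 + 4.1287 = 25.18

25.18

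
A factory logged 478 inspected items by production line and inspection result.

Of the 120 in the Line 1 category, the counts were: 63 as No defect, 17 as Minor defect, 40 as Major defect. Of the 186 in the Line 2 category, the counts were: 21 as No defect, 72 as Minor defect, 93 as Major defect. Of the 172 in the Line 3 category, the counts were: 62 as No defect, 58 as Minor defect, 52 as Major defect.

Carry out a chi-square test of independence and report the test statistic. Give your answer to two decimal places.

Row totals: 120, 186, 172. Column totals: 146, 147, 185. Grand total N = 478.
Expected counts (row total × column total / N):
  Line 1, No defect: 120×146/478 = 36.6527
  Line 1, Minor defect: 120×147/478 = 36.9038
  Line 1, Major defect: 120×185/478 = 46.4435
  Line 2, No defect: 186×146/478 = 56.8117
  Line 2, Minor defect: 186×147/478 = 57.2008
  Line 2, Major defect: 186×185/478 = 71.9874
  Line 3, No defect: 172×146/478 = 52.5356
  Line 3, Minor defect: 172×147/478 = 52.8954
  Line 3, Major defect: 172×185/478 = 66.5690
Contributions (O − E)²/E:
  (63 − 36.6527)²/36.6527 = 18.9394
  (17 − 36.9038)²/36.9038 = 10.7350
  (40 − 46.4435)²/46.4435 = 0.8940
  (21 − 56.8117)²/56.8117 = 22.5742
  (72 − 57.2008)²/57.2008 = 3.8289
  (93 − 71.9874)²/71.9874 = 6.1334
  (62 − 52.5356)²/52.5356 = 1.7050
  (58 − 52.8954)²/52.8954 = 0.4926
  (52 − 66.5690)²/66.5690 = 3.1885
χ² = 18.9394 + 10.7350 + 0.8940 + 22.5742 + 3.8289 + 6.1334 + 1.7050 + 0.4926 + 3.1885 = 68.49

68.49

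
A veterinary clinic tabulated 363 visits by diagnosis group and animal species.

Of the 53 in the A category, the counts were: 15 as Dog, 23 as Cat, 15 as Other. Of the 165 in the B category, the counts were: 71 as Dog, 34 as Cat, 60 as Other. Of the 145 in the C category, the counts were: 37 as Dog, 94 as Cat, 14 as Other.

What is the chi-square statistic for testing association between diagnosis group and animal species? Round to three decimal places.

Row totals: 53, 165, 145. Column totals: 123, 151, 89. Grand total N = 363.
Expected counts (row total × column total / N):
  A, Dog: 53×123/363 = 17.9587
  A, Cat: 53×151/363 = 22.0468
  A, Other: 53×89/363 = 12.9945
  B, Dog: 165×123/363 = 55.9091
  B, Cat: 165×151/363 = 68.6364
  B, Other: 165×89/363 = 40.4545
  C, Dog: 145×123/363 = 49.1322
  C, Cat: 145×151/363 = 60.3168
  C, Other: 145×89/363 = 35.5510
Contributions (O − E)²/E:
  (15 − 17.9587)²/17.9587 = 0.4874
  (23 − 22.0468)²/22.0468 = 0.0412
  (15 − 12.9945)²/12.9945 = 0.3095
  (71 − 55.9091)²/55.9091 = 4.0733
  (34 − 68.6364)²/68.6364 = 17.4788
  (60 − 40.4545)²/40.4545 = 9.4434
  (37 − 49.1322)²/49.1322 = 2.9958
  (94 − 60.3168)²/60.3168 = 18.8100
  (14 − 35.5510)²/35.5510 = 13.0642
χ² = 0.4874 + 0.0412 + 0.3095 + 4.0733 + 17.4788 + 9.4434 + 2.9958 + 18.8100 + 13.0642 = 66.704

66.704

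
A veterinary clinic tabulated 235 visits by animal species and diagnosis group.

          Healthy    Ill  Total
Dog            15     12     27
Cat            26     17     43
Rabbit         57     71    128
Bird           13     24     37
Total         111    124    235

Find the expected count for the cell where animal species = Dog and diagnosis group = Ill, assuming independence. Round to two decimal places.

14.25

Row total (Dog) = 27; column total (Ill) = 124; grand total N = 235.
Expected count = (row total × column total) / N = 27 × 124 / 235 = 14.25.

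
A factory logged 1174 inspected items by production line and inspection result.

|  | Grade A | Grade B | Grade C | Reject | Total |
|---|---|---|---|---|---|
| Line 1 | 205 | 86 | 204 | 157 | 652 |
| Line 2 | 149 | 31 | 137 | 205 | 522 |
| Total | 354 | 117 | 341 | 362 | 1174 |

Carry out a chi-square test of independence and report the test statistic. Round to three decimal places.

Grand total N = 1174.
Expected counts (row total × column total / N):
  Line 1, Grade A: 652×354/1174 = 196.5997
  Line 1, Grade B: 652×117/1174 = 64.9779
  Line 1, Grade C: 652×341/1174 = 189.3799
  Line 1, Reject: 652×362/1174 = 201.0426
  Line 2, Grade A: 522×354/1174 = 157.4003
  Line 2, Grade B: 522×117/1174 = 52.0221
  Line 2, Grade C: 522×341/1174 = 151.6201
  Line 2, Reject: 522×362/1174 = 160.9574
Contributions (O − E)²/E:
  (205 − 196.5997)²/196.5997 = 0.3589
  (86 − 64.9779)²/64.9779 = 6.8012
  (204 − 189.3799)²/189.3799 = 1.1287
  (157 − 201.0426)²/201.0426 = 9.6485
  (149 − 157.4003)²/157.4003 = 0.4483
  (31 − 52.0221)²/52.0221 = 8.4950
  (137 − 151.6201)²/151.6201 = 1.4098
  (205 − 160.9574)²/160.9574 = 12.0513
χ² = 0.3589 + 6.8012 + 1.1287 + 9.6485 + 0.4483 + 8.4950 + 1.4098 + 12.0513 = 40.342

40.342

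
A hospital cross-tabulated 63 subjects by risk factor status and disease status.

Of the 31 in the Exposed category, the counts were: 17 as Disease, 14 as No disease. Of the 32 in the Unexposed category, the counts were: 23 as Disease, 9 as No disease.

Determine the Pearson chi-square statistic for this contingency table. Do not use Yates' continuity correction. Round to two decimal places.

Row totals: 31, 32. Column totals: 40, 23. Grand total N = 63.
Expected counts (row total × column total / N):
  Exposed, Disease: 31×40/63 = 19.683
  Exposed, No disease: 31×23/63 = 11.317
  Unexposed, Disease: 32×40/63 = 20.317
  Unexposed, No disease: 32×23/63 = 11.683
Contributions (O − E)²/E:
  (17 − 19.683)²/19.683 = 0.3657
  (14 − 11.317)²/11.317 = 0.6361
  (23 − 20.317)²/20.317 = 0.3543
  (9 − 11.683)²/11.683 = 0.6162
χ² = 0.3657 + 0.6361 + 0.3543 + 0.6162 = 1.97

1.97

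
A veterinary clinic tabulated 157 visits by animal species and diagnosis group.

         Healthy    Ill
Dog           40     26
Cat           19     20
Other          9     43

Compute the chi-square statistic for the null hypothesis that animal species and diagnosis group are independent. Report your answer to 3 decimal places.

Row totals: 66, 39, 52. Column totals: 68, 89. Grand total N = 157.
Expected counts (row total × column total / N):
  Dog, Healthy: 66×68/157 = 28.5860
  Dog, Ill: 66×89/157 = 37.4140
  Cat, Healthy: 39×68/157 = 16.8917
  Cat, Ill: 39×89/157 = 22.1083
  Other, Healthy: 52×68/157 = 22.5223
  Other, Ill: 52×89/157 = 29.4777
Contributions (O − E)²/E:
  (40 − 28.5860)²/28.5860 = 4.5575
  (26 − 37.4140)²/37.4140 = 3.4821
  (19 − 16.8917)²/16.8917 = 0.2631
  (20 − 22.1083)²/22.1083 = 0.2011
  (9 − 22.5223)²/22.5223 = 8.1187
  (43 − 29.4777)²/29.4777 = 6.2031
χ² = 4.5575 + 3.4821 + 0.2631 + 0.2011 + 8.1187 + 6.2031 = 22.826

22.826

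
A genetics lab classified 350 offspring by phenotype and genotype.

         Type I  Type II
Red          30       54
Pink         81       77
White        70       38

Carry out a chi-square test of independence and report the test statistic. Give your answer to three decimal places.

Row totals: 84, 158, 108. Column totals: 181, 169. Grand total N = 350.
Expected counts (row total × column total / N):
  Red, Type I: 84×181/350 = 43.4400
  Red, Type II: 84×169/350 = 40.5600
  Pink, Type I: 158×181/350 = 81.7086
  Pink, Type II: 158×169/350 = 76.2914
  White, Type I: 108×181/350 = 55.8514
  White, Type II: 108×169/350 = 52.1486
Contributions (O − E)²/E:
  (30 − 43.4400)²/43.4400 = 4.1582
  (54 − 40.5600)²/40.5600 = 4.4535
  (81 − 81.7086)²/81.7086 = 0.0061
  (77 − 76.2914)²/76.2914 = 0.0066
  (70 − 55.8514)²/55.8514 = 3.5842
  (38 − 52.1486)²/52.1486 = 3.8387
χ² = 4.1582 + 4.4535 + 0.0061 + 0.0066 + 3.5842 + 3.8387 = 16.047

16.047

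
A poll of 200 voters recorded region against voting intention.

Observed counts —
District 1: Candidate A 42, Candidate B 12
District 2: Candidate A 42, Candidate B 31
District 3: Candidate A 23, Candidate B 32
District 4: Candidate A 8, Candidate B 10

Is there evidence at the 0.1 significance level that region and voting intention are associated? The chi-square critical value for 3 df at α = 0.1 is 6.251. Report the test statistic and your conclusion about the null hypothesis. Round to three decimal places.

Row totals: 54, 73, 55, 18. Column totals: 115, 85. Grand total N = 200.
Expected counts (row total × column total / N):
  District 1, Candidate A: 54×115/200 = 31.0500
  District 1, Candidate B: 54×85/200 = 22.9500
  District 2, Candidate A: 73×115/200 = 41.9750
  District 2, Candidate B: 73×85/200 = 31.0250
  District 3, Candidate A: 55×115/200 = 31.6250
  District 3, Candidate B: 55×85/200 = 23.3750
  District 4, Candidate A: 18×115/200 = 10.3500
  District 4, Candidate B: 18×85/200 = 7.6500
Contributions (O − E)²/E:
  (42 − 31.0500)²/31.0500 = 3.8616
  (12 − 22.9500)²/22.9500 = 5.2245
  (42 − 41.9750)²/41.9750 = 0.0000
  (31 − 31.0250)²/31.0250 = 0.0000
  (23 − 31.6250)²/31.6250 = 2.3523
  (32 − 23.3750)²/23.3750 = 3.1825
  (8 − 10.3500)²/10.3500 = 0.5336
  (10 − 7.6500)²/7.6500 = 0.7219
χ² = 3.8616 + 5.2245 + 0.0000 + 0.0000 + 2.3523 + 3.1825 + 0.5336 + 0.7219 = 15.876
df = (4−1)(2−1) = 3. Since 15.876 > 6.251, reject the null hypothesis of independence at α = 0.1.

15.876; reject H₀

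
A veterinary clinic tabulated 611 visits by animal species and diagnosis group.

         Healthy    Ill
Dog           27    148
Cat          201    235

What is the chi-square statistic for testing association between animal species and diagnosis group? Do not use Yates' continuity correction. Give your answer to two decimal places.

Row totals: 175, 436. Column totals: 228, 383. Grand total N = 611.
Expected counts (row total × column total / N):
  Dog, Healthy: 175×228/611 = 65.303
  Dog, Ill: 175×383/611 = 109.697
  Cat, Healthy: 436×228/611 = 162.697
  Cat, Ill: 436×383/611 = 273.303
Contributions (O − E)²/E:
  (27 − 65.303)²/65.303 = 22.4663
  (148 − 109.697)²/109.697 = 13.3743
  (201 − 162.697)²/162.697 = 9.0175
  (235 − 273.303)²/273.303 = 5.3681
χ² = 22.4663 + 13.3743 + 9.0175 + 5.3681 = 50.23

50.23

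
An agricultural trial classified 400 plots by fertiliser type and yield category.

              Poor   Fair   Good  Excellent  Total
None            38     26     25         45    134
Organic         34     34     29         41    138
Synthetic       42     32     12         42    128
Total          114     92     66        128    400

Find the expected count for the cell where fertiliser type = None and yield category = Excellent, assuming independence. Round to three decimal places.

Row total (None) = 134; column total (Excellent) = 128; grand total N = 400.
Expected count = (row total × column total) / N = 134 × 128 / 400 = 42.880.

42.880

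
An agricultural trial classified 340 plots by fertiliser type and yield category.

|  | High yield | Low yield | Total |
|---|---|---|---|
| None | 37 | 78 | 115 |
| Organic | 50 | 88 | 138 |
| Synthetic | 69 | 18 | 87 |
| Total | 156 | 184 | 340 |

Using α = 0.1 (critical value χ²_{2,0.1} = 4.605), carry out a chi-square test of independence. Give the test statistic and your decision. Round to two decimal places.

53.03; reject H₀

Grand total N = 340.
Expected counts (row total × column total / N):
  None, High yield: 115×156/340 = 52.765
  None, Low yield: 115×184/340 = 62.235
  Organic, High yield: 138×156/340 = 63.318
  Organic, Low yield: 138×184/340 = 74.682
  Synthetic, High yield: 87×156/340 = 39.918
  Synthetic, Low yield: 87×184/340 = 47.082
Contributions (O − E)²/E:
  (37 − 52.765)²/52.765 = 4.7102
  (78 − 62.235)²/62.235 = 3.9935
  (50 − 63.318)²/63.318 = 2.8012
  (88 − 74.682)²/74.682 = 2.3750
  (69 − 39.918)²/39.918 = 21.1875
  (18 − 47.082)²/47.082 = 17.9636
χ² = 4.7102 + 3.9935 + 2.8012 + 2.3750 + 21.1875 + 17.9636 = 53.03
df = (3−1)(2−1) = 2. Since 53.03 > 4.605, reject the null hypothesis of independence at α = 0.1.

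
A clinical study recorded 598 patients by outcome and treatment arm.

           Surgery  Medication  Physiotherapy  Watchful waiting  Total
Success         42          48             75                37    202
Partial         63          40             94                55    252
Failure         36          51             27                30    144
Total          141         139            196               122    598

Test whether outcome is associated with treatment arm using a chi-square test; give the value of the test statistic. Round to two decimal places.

28.18

Grand total N = 598.
Expected counts (row total × column total / N):
  Success, Surgery: 202×141/598 = 47.629
  Success, Medication: 202×139/598 = 46.953
  Success, Physiotherapy: 202×196/598 = 66.207
  Success, Watchful waiting: 202×122/598 = 41.211
  Partial, Surgery: 252×141/598 = 59.418
  Partial, Medication: 252×139/598 = 58.575
  Partial, Physiotherapy: 252×196/598 = 82.595
  Partial, Watchful waiting: 252×122/598 = 51.411
  Failure, Surgery: 144×141/598 = 33.953
  Failure, Medication: 144×139/598 = 33.472
  Failure, Physiotherapy: 144×196/598 = 47.197
  Failure, Watchful waiting: 144×122/598 = 29.378
Contributions (O − E)²/E:
  (42 − 47.629)²/47.629 = 0.6653
  (48 − 46.953)²/46.953 = 0.0233
  (75 − 66.207)²/66.207 = 1.1678
  (37 − 41.211)²/41.211 = 0.4303
  (63 − 59.418)²/59.418 = 0.2159
  (40 − 58.575)²/58.575 = 5.8904
  (94 − 82.595)²/82.595 = 1.5748
  (55 − 51.411)²/51.411 = 0.2505
  (36 − 33.953)²/33.953 = 0.1234
  (51 − 33.472)²/33.472 = 9.1787
  (27 − 47.197)²/47.197 = 8.6429
  (30 − 29.378)²/29.378 = 0.0132
χ² = 0.6653 + 0.0233 + 1.1678 + 0.4303 + 0.2159 + 5.8904 + 1.5748 + 0.2505 + 0.1234 + 9.1787 + 8.6429 + 0.0132 = 28.18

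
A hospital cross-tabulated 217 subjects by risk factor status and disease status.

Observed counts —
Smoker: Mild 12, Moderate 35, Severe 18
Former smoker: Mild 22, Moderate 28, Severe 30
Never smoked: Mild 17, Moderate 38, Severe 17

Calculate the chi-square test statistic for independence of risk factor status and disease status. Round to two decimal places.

7.48

Row totals: 65, 80, 72. Column totals: 51, 101, 65. Grand total N = 217.
Expected counts (row total × column total / N):
  Smoker, Mild: 65×51/217 = 15.276
  Smoker, Moderate: 65×101/217 = 30.253
  Smoker, Severe: 65×65/217 = 19.470
  Former smoker, Mild: 80×51/217 = 18.802
  Former smoker, Moderate: 80×101/217 = 37.235
  Former smoker, Severe: 80×65/217 = 23.963
  Never smoked, Mild: 72×51/217 = 16.922
  Never smoked, Moderate: 72×101/217 = 33.512
  Never smoked, Severe: 72×65/217 = 21.567
Contributions (O − E)²/E:
  (12 − 15.276)²/15.276 = 0.7026
  (35 − 30.253)²/30.253 = 0.7449
  (18 − 19.470)²/19.470 = 0.1110
  (22 − 18.802)²/18.802 = 0.5439
  (28 − 37.235)²/37.235 = 2.2905
  (30 − 23.963)²/23.963 = 1.5209
  (17 − 16.922)²/16.922 = 0.0004
  (38 − 33.512)²/33.512 = 0.6010
  (17 − 21.567)²/21.567 = 0.9671
χ² = 0.7026 + 0.7449 + 0.1110 + 0.5439 + 2.2905 + 1.5209 + 0.0004 + 0.6010 + 0.9671 = 7.48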